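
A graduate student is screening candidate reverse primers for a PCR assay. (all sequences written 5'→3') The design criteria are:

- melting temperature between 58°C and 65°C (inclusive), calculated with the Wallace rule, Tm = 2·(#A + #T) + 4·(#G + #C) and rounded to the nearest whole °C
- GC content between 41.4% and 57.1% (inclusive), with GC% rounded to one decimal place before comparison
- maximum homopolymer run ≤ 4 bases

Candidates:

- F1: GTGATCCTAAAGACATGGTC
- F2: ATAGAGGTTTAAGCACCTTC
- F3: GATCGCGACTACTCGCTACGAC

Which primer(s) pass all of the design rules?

F1 (20 nt, A=6 T=5 G=5 C=4): Tm = 2·11 + 4·9 = 58°C ✓; GC 9/20 = 45.0% ✓; longest run = 3 ✓ — passes.
F2 (20 nt, A=6 T=6 G=4 C=4): Tm = 2·12 + 4·8 = 56°C, outside 58–65°C ✗; GC 8/20 = 40.0%, outside 41.4–57.1% ✗; longest run = 3 ✓ — fails.
F3 (22 nt, A=5 T=4 G=5 C=8): Tm = 2·9 + 4·13 = 70°C, outside 58–65°C ✗; GC 13/22 = 59.1%, outside 41.4–57.1% ✗; longest run = 1 ✓ — fails.

F1 only.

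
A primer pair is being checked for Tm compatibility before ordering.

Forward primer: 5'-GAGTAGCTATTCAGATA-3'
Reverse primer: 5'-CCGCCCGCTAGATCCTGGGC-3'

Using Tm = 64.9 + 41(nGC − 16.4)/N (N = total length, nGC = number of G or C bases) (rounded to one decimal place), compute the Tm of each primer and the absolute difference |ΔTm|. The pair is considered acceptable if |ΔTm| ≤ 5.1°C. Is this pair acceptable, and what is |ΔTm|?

Forward: G+C = 6, N = 17 → Tm = 64.9 + 41·(6 − 16.4)/17 = 39.8°C.
Reverse: G+C = 15, N = 20 → Tm = 64.9 + 41·(15 − 16.4)/20 = 62.0°C.
|ΔTm| = |39.8 − 62.0| = 22.2°C, > 5.1°C.

|ΔTm| = 22.2°C; the pair is not acceptable.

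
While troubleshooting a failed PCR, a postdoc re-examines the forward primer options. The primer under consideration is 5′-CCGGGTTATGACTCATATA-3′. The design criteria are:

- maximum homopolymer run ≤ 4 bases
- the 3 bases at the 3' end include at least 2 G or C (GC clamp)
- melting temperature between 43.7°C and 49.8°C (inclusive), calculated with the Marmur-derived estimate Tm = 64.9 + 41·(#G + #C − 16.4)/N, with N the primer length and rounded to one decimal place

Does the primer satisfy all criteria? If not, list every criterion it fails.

Base counts: A=5, T=6, G=4, C=4 (length 19).
homopolymer run: longest run = 3 ✓
GC clamp: 3' end ATA has 0 G/C, need ≥2 ✗
Tm: Tm = 64.9 + 41·(8 − 16.4)/19 = 46.8°C ✓

Fails: GC clamp.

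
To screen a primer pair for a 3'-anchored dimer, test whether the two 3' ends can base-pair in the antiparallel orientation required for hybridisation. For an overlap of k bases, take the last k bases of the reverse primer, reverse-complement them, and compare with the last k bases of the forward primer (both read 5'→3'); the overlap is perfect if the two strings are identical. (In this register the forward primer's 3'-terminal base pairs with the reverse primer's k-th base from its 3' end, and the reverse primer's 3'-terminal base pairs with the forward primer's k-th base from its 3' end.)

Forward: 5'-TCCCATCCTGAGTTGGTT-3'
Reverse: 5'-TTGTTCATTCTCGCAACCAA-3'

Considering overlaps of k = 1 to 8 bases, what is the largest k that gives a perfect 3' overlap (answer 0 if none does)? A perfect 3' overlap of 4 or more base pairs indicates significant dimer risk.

Longest perfect overlap: 6 complementary base pairs; significant dimer risk (threshold 4).

Last 8 bases (5'→3') — forward …AGTTGGTT, reverse …GCAACCAA.
Reverse complement of the reverse primer's last 8 bases: TTGGTTGC; its first k bases are the reverse complement of the reverse primer's last k bases, so a perfect k-base overlap needs the forward primer's last k bases to equal them.
Comparing (forward last k vs required): k=1: T vs T ✓; k=2: TT vs TT ✓; k=3: GTT vs TTG ✗; k=4: GGTT vs TTGG ✗; k=5: TGGTT vs TTGGT ✗; k=6: TTGGTT vs TTGGTT ✓; k=7: GTTGGTT vs TTGGTTG ✗; k=8: AGTTGGTT vs TTGGTTGC ✗.
Perfect overlaps at k = 1, 2, 6; the largest is 6.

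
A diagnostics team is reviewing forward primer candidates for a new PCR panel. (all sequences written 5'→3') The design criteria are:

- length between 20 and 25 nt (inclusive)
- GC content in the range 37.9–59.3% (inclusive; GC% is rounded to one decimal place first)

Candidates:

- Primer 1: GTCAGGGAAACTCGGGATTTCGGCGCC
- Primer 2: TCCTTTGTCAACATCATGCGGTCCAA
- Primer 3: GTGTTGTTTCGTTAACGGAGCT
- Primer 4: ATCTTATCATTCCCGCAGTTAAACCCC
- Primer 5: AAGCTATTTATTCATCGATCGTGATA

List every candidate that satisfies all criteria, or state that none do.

Primer 1 (27 nt, A=5 T=5 G=10 C=7): length 27, outside 20–25 ✗; GC 17/27 = 63.0%, outside 37.9–59.3% ✗ — fails.
Primer 2 (26 nt, A=6 T=8 G=4 C=8): length 26, outside 20–25 ✗; GC 12/26 = 46.2% ✓ — fails.
Primer 3 (22 nt, A=3 T=9 G=7 C=3): length 22 ✓; GC 10/22 = 45.5% ✓ — passes.
Primer 4 (27 nt, A=7 T=8 G=2 C=10): length 27, outside 20–25 ✗; GC 12/27 = 44.4% ✓ — fails.
Primer 5 (26 nt, A=8 T=10 G=4 C=4): length 26, outside 20–25 ✗; GC 8/26 = 30.8%, outside 37.9–59.3% ✗ — fails.

Primer 3 only.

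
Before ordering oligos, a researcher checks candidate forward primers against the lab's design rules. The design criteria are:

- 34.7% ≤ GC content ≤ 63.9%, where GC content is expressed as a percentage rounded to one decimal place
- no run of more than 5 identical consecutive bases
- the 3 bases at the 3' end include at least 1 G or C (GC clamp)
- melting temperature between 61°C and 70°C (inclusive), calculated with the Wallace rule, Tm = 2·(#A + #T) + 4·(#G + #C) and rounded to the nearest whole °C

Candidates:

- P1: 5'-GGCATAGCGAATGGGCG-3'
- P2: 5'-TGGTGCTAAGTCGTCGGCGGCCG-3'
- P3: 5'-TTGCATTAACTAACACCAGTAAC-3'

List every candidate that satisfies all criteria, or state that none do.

P3 only.

P1 (17 nt, A=4 T=2 G=8 C=3): GC 11/17 = 64.7%, outside 34.7–63.9% ✗; longest run = 3 ✓; 3' end GCG has 3 G/C ✓; Tm = 2·6 + 4·11 = 56°C, outside 61–70°C ✗ — fails.
P2 (23 nt, A=2 T=5 G=10 C=6): GC 16/23 = 69.6%, outside 34.7–63.9% ✗; longest run = 2 ✓; 3' end CCG has 3 G/C ✓; Tm = 2·7 + 4·16 = 78°C, outside 61–70°C ✗ — fails.
P3 (23 nt, A=9 T=6 G=2 C=6): GC 8/23 = 34.8% ✓; longest run = 2 ✓; 3' end AAC has 1 G/C ✓; Tm = 2·15 + 4·8 = 62°C ✓ — passes.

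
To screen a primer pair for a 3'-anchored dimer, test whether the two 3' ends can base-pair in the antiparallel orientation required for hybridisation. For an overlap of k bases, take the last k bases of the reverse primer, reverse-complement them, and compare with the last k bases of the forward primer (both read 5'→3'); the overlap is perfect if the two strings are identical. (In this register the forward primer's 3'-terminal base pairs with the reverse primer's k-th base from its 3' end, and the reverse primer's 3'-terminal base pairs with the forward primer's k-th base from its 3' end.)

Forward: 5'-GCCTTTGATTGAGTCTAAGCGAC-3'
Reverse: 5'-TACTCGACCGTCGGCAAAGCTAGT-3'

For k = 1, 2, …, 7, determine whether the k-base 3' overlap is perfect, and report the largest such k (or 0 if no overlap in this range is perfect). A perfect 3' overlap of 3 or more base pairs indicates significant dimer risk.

Last 7 bases (5'→3') — forward …AAGCGAC, reverse …AGCTAGT.
Reverse complement of the reverse primer's last 7 bases: ACTAGCT; its first k bases are the reverse complement of the reverse primer's last k bases, so a perfect k-base overlap needs the forward primer's last k bases to equal them.
Comparing (forward last k vs required): k=1: C vs A ✗; k=2: AC vs AC ✓; k=3: GAC vs ACT ✗; k=4: CGAC vs ACTA ✗; k=5: GCGAC vs ACTAG ✗; k=6: AGCGAC vs ACTAGC ✗; k=7: AAGCGAC vs ACTAGCT ✗.
Only k = 2 is perfect, so the longest perfect 3' overlap is 2.

Longest perfect overlap: 2 complementary base pairs; below the dimer-risk threshold (threshold 3).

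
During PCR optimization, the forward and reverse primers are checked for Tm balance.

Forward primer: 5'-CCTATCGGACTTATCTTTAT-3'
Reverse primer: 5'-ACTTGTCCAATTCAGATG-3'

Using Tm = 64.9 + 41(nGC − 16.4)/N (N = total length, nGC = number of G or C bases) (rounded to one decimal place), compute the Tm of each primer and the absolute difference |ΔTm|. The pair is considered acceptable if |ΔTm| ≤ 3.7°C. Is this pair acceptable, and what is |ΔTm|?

Forward: G+C = 7, N = 20 → Tm = 64.9 + 41·(7 − 16.4)/20 = 45.6°C.
Reverse: G+C = 7, N = 18 → Tm = 64.9 + 41·(7 − 16.4)/18 = 43.5°C.
|ΔTm| = |45.6 − 43.5| = 2.1°C, ≤ 3.7°C.

|ΔTm| = 2.1°C; the pair is acceptable.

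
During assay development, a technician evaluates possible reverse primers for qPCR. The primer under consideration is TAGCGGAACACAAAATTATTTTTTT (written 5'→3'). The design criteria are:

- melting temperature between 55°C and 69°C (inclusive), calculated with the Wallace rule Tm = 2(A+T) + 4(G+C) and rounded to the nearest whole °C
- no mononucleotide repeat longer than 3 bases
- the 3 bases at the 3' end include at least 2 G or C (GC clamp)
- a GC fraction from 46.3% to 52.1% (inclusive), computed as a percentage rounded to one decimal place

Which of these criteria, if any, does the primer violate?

Fails: homopolymer run, GC clamp, GC content.

Base counts: A=9, T=10, G=3, C=3 (length 25).
Tm: Tm = 2·19 + 4·6 = 62°C ✓
homopolymer run: longest run = 7, exceeds 3 ✗
GC clamp: 3' end TTT has 0 G/C, need ≥2 ✗
GC content: GC 6/25 = 24.0%, outside 46.3–52.1% ✗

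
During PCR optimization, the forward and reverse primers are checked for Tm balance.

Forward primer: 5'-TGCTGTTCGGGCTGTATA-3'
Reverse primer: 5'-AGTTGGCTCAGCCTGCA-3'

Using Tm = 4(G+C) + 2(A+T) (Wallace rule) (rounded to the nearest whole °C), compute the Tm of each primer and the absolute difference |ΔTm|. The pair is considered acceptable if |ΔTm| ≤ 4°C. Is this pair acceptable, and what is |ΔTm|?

Forward: A=2 T=7 G=6 C=3 → Tm = 2·9 + 4·9 = 54°C.
Reverse: A=3 T=4 G=5 C=5 → Tm = 2·7 + 4·10 = 54°C.
|ΔTm| = |54 − 54| = 0°C, ≤ 4°C.

|ΔTm| = 0°C; the pair is acceptable.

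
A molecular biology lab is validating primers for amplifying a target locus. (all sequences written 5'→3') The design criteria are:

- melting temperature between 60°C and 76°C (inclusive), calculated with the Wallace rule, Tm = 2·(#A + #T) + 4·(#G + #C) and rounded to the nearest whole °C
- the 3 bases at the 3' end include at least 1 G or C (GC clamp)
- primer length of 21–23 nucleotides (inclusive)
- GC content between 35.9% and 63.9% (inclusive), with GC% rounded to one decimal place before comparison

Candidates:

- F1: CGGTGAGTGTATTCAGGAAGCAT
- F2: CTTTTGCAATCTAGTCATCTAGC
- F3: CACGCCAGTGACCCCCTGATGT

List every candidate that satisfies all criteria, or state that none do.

F1, F2 and F3.

F1 (23 nt, A=6 T=6 G=8 C=3): Tm = 2·12 + 4·11 = 68°C ✓; 3' end CAT has 1 G/C ✓; length 23 ✓; GC 11/23 = 47.8% ✓ — passes.
F2 (23 nt, A=5 T=9 G=3 C=6): Tm = 2·14 + 4·9 = 64°C ✓; 3' end AGC has 2 G/C ✓; length 23 ✓; GC 9/23 = 39.1% ✓ — passes.
F3 (22 nt, A=4 T=4 G=5 C=9): Tm = 2·8 + 4·14 = 72°C ✓; 3' end TGT has 1 G/C ✓; length 22 ✓; GC 14/22 = 63.6% ✓ — passes.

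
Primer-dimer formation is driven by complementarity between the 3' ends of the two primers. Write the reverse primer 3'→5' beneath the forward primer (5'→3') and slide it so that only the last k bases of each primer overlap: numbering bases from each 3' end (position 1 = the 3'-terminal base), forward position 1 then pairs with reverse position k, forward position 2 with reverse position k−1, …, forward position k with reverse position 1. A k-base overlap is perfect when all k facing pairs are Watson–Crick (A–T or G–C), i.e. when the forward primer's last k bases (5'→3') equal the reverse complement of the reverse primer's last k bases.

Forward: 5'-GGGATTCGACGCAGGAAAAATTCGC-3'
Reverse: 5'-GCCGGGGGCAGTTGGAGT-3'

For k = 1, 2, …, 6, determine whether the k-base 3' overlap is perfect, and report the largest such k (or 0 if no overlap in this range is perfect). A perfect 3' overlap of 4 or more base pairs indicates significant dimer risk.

Last 6 bases (5'→3') — forward …ATTCGC, reverse …TGGAGT.
Reverse complement of the reverse primer's last 6 bases: ACTCCA; its first k bases are the reverse complement of the reverse primer's last k bases, so a perfect k-base overlap needs the forward primer's last k bases to equal them.
Comparing (forward last k vs required): k=1: C vs A ✗; k=2: GC vs AC ✗; k=3: CGC vs ACT ✗; k=4: TCGC vs ACTC ✗; k=5: TTCGC vs ACTCC ✗; k=6: ATTCGC vs ACTCCA ✗.
No overlap length from 1 to 6 is perfect, so the longest perfect 3' overlap is 0.

Longest perfect overlap: 0 complementary base pairs; below the dimer-risk threshold (threshold 4).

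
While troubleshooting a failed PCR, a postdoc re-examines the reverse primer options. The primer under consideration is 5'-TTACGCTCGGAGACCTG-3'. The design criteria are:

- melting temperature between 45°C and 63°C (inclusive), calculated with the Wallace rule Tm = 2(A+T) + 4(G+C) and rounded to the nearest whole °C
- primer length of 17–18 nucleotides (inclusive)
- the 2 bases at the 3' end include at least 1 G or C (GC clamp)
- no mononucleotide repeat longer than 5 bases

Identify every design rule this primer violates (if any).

Meets all criteria.

Base counts: A=3, T=4, G=5, C=5 (length 17).
Tm: Tm = 2·7 + 4·10 = 54°C ✓
length: length 17 ✓
GC clamp: 3' end TG has 1 G/C ✓
homopolymer run: longest run = 2 ✓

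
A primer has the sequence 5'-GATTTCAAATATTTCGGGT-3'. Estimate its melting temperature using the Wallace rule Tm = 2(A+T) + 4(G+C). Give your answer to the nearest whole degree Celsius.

50°C

Base counts: A=5, T=8, G=4, C=2 (length 19).
Tm = 2·(5+8) + 4·(4+2) = 2·13 + 4·6 = 26 + 24 = 50°C.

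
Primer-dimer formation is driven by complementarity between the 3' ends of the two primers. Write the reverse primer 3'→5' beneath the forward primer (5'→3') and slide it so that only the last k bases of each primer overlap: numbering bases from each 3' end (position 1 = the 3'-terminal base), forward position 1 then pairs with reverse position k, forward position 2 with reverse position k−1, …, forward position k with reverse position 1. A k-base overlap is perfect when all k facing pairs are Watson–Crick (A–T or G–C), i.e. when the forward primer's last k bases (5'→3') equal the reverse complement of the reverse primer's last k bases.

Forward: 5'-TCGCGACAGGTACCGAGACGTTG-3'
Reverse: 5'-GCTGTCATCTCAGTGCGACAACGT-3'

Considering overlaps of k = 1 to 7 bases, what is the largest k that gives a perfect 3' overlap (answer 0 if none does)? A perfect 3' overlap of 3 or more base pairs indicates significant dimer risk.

Longest perfect overlap: 6 complementary base pairs; significant dimer risk (threshold 3).

Last 7 bases (5'→3') — forward …GACGTTG, reverse …ACAACGT.
Reverse complement of the reverse primer's last 7 bases: ACGTTGT; its first k bases are the reverse complement of the reverse primer's last k bases, so a perfect k-base overlap needs the forward primer's last k bases to equal them.
Comparing (forward last k vs required): k=1: G vs A ✗; k=2: TG vs AC ✗; k=3: TTG vs ACG ✗; k=4: GTTG vs ACGT ✗; k=5: CGTTG vs ACGTT ✗; k=6: ACGTTG vs ACGTTG ✓; k=7: GACGTTG vs ACGTTGT ✗.
Only k = 6 is perfect, so the longest perfect 3' overlap is 6.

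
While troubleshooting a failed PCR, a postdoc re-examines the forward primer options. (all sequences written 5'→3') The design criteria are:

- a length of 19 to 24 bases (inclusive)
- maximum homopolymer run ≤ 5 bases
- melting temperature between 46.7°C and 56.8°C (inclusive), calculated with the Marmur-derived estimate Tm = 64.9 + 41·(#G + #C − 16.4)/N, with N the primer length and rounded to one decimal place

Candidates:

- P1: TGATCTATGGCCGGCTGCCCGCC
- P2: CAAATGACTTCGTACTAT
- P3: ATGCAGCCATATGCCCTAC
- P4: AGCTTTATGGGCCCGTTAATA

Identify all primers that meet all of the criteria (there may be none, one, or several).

P3 and P4.

P1 (23 nt, A=2 T=5 G=7 C=9): length 23 ✓; longest run = 3 ✓; Tm = 64.9 + 41·(16 − 16.4)/23 = 64.2°C, outside 46.7–56.8°C ✗ — fails.
P2 (18 nt, A=6 T=6 G=2 C=4): length 18, outside 19–24 ✗; longest run = 3 ✓; Tm = 64.9 + 41·(6 − 16.4)/18 = 41.2°C, outside 46.7–56.8°C ✗ — fails.
P3 (19 nt, A=5 T=4 G=3 C=7): length 19 ✓; longest run = 3 ✓; Tm = 64.9 + 41·(10 − 16.4)/19 = 51.1°C ✓ — passes.
P4 (21 nt, A=5 T=7 G=5 C=4): length 21 ✓; longest run = 3 ✓; Tm = 64.9 + 41·(9 − 16.4)/21 = 50.5°C ✓ — passes.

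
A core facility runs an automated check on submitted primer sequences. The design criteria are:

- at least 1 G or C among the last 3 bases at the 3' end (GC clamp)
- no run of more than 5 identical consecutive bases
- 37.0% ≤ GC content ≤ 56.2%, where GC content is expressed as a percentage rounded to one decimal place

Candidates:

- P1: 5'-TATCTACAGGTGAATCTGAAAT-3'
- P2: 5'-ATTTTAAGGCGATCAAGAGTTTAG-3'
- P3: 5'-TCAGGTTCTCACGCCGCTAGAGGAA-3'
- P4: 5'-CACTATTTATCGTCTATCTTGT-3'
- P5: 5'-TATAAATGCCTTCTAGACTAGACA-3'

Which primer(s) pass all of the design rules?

P1 (22 nt, A=8 T=7 G=4 C=3): 3' end AAT has 0 G/C, need ≥1 ✗; longest run = 3 ✓; GC 7/22 = 31.8%, outside 37.0–56.2% ✗ — fails.
P2 (24 nt, A=8 T=8 G=6 C=2): 3' end TAG has 1 G/C ✓; longest run = 4 ✓; GC 8/24 = 33.3%, outside 37.0–56.2% ✗ — fails.
P3 (25 nt, A=6 T=5 G=7 C=7): 3' end GAA has 1 G/C ✓; longest run = 2 ✓; GC 14/25 = 56.0% ✓ — passes.
P4 (22 nt, A=4 T=11 G=2 C=5): 3' end TGT has 1 G/C ✓; longest run = 3 ✓; GC 7/22 = 31.8%, outside 37.0–56.2% ✗ — fails.
P5 (24 nt, A=9 T=7 G=3 C=5): 3' end ACA has 1 G/C ✓; longest run = 3 ✓; GC 8/24 = 33.3%, outside 37.0–56.2% ✗ — fails.

P3 only.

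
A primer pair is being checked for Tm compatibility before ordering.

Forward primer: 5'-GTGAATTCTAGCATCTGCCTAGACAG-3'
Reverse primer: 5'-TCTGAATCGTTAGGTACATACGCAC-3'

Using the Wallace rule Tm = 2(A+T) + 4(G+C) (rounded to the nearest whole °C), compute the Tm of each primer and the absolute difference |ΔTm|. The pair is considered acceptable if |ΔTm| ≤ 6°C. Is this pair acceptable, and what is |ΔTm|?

Forward: A=7 T=7 G=6 C=6 → Tm = 2·14 + 4·12 = 76°C.
Reverse: A=7 T=7 G=5 C=6 → Tm = 2·14 + 4·11 = 72°C.
|ΔTm| = |76 − 72| = 4°C, ≤ 6°C.

|ΔTm| = 4°C; the pair is acceptable.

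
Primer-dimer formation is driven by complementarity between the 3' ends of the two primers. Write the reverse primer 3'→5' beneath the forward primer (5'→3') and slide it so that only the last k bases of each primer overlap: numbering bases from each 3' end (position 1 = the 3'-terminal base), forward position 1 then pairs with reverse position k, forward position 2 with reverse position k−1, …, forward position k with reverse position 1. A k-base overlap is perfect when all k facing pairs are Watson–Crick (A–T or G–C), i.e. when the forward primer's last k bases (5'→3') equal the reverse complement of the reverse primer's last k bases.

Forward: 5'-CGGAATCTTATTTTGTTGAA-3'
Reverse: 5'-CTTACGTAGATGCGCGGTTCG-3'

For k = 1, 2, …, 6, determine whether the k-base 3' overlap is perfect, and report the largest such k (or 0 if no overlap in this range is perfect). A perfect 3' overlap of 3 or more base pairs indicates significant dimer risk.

Last 6 bases (5'→3') — forward …GTTGAA, reverse …GGTTCG.
Reverse complement of the reverse primer's last 6 bases: CGAACC; its first k bases are the reverse complement of the reverse primer's last k bases, so a perfect k-base overlap needs the forward primer's last k bases to equal them.
Comparing (forward last k vs required): k=1: A vs C ✗; k=2: AA vs CG ✗; k=3: GAA vs CGA ✗; k=4: TGAA vs CGAA ✗; k=5: TTGAA vs CGAAC ✗; k=6: GTTGAA vs CGAACC ✗.
No overlap length from 1 to 6 is perfect, so the longest perfect 3' overlap is 0.

Longest perfect overlap: 0 complementary base pairs; below the dimer-risk threshold (threshold 3).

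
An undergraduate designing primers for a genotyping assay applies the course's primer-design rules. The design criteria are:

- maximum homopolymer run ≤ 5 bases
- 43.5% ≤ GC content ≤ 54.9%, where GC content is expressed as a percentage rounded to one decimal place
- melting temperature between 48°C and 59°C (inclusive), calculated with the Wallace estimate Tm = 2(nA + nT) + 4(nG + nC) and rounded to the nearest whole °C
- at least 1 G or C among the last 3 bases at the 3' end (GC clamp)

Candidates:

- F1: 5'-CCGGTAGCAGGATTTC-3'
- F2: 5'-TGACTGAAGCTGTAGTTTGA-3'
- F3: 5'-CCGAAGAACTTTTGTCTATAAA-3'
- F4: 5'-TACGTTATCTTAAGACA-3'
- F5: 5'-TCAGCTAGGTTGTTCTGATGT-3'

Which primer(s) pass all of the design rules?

None of the candidates satisfy all criteria.

F1 (16 nt, A=3 T=4 G=5 C=4): longest run = 3 ✓; GC 9/16 = 56.3%, outside 43.5–54.9% ✗; Tm = 2·7 + 4·9 = 50°C ✓; 3' end TTC has 1 G/C ✓ — fails.
F2 (20 nt, A=5 T=7 G=6 C=2): longest run = 3 ✓; GC 8/20 = 40.0%, outside 43.5–54.9% ✗; Tm = 2·12 + 4·8 = 56°C ✓; 3' end TGA has 1 G/C ✓ — fails.
F3 (22 nt, A=8 T=7 G=3 C=4): longest run = 4 ✓; GC 7/22 = 31.8%, outside 43.5–54.9% ✗; Tm = 2·15 + 4·7 = 58°C ✓; 3' end AAA has 0 G/C, need ≥1 ✗ — fails.
F4 (17 nt, A=6 T=6 G=2 C=3): longest run = 2 ✓; GC 5/17 = 29.4%, outside 43.5–54.9% ✗; Tm = 2·12 + 4·5 = 44°C, outside 48–59°C ✗; 3' end ACA has 1 G/C ✓ — fails.
F5 (21 nt, A=3 T=9 G=6 C=3): longest run = 2 ✓; GC 9/21 = 42.9%, outside 43.5–54.9% ✗; Tm = 2·12 + 4·9 = 60°C, outside 48–59°C ✗; 3' end TGT has 1 G/C ✓ — fails.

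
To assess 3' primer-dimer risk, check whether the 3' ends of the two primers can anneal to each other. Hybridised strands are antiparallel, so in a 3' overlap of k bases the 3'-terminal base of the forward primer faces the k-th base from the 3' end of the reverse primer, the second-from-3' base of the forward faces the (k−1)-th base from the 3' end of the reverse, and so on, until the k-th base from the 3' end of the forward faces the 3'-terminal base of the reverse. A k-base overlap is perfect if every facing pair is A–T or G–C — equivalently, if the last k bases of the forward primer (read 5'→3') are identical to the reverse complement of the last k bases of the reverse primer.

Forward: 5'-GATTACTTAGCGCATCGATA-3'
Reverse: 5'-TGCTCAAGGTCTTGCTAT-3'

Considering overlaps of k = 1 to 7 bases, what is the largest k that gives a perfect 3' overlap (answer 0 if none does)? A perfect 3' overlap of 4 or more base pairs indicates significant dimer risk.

Last 7 bases (5'→3') — forward …ATCGATA, reverse …TTGCTAT.
Reverse complement of the reverse primer's last 7 bases: ATAGCAA; its first k bases are the reverse complement of the reverse primer's last k bases, so a perfect k-base overlap needs the forward primer's last k bases to equal them.
Comparing (forward last k vs required): k=1: A vs A ✓; k=2: TA vs AT ✗; k=3: ATA vs ATA ✓; k=4: GATA vs ATAG ✗; k=5: CGATA vs ATAGC ✗; k=6: TCGATA vs ATAGCA ✗; k=7: ATCGATA vs ATAGCAA ✗.
Perfect overlaps at k = 1, 3; the largest is 3.

Longest perfect overlap: 3 complementary base pairs; below the dimer-risk threshold (threshold 4).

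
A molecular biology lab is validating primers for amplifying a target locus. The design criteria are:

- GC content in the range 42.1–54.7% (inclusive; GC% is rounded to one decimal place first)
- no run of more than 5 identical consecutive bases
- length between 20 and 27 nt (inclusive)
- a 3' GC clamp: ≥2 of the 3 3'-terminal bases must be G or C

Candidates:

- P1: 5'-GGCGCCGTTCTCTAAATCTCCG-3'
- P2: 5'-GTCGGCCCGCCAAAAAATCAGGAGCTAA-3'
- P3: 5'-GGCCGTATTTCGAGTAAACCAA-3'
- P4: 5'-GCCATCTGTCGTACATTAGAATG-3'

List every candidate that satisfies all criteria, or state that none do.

None of the candidates satisfy all criteria.

P1 (22 nt, A=3 T=6 G=5 C=8): GC 13/22 = 59.1%, outside 42.1–54.7% ✗; longest run = 3 ✓; length 22 ✓; 3' end CCG has 3 G/C ✓ — fails.
P2 (28 nt, A=10 T=3 G=7 C=8): GC 15/28 = 53.6% ✓; longest run = 6, exceeds 5 ✗; length 28, outside 20–27 ✗; 3' end TAA has 0 G/C, need ≥2 ✗ — fails.
P3 (22 nt, A=7 T=5 G=5 C=5): GC 10/22 = 45.5% ✓; longest run = 3 ✓; length 22 ✓; 3' end CAA has 1 G/C, need ≥2 ✗ — fails.
P4 (23 nt, A=6 T=7 G=5 C=5): GC 10/23 = 43.5% ✓; longest run = 2 ✓; length 23 ✓; 3' end ATG has 1 G/C, need ≥2 ✗ — fails.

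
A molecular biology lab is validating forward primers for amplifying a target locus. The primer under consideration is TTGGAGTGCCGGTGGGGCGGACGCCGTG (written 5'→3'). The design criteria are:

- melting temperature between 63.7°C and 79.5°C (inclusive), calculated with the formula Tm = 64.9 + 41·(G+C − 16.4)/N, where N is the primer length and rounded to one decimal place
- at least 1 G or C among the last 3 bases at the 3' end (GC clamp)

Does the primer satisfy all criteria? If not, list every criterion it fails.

Meets all criteria.

Base counts: A=2, T=5, G=15, C=6 (length 28).
Tm: Tm = 64.9 + 41·(21 − 16.4)/28 = 71.6°C ✓
GC clamp: 3' end GTG has 2 G/C ✓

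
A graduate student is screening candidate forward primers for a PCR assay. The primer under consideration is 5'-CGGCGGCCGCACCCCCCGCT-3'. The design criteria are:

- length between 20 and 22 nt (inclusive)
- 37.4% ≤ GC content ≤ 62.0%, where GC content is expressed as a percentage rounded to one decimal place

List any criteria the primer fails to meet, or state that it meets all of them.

Base counts: A=1, T=1, G=6, C=12 (length 20).
length: length 20 ✓
GC content: GC 18/20 = 90.0%, outside 37.4–62.0% ✗

Fails: GC content.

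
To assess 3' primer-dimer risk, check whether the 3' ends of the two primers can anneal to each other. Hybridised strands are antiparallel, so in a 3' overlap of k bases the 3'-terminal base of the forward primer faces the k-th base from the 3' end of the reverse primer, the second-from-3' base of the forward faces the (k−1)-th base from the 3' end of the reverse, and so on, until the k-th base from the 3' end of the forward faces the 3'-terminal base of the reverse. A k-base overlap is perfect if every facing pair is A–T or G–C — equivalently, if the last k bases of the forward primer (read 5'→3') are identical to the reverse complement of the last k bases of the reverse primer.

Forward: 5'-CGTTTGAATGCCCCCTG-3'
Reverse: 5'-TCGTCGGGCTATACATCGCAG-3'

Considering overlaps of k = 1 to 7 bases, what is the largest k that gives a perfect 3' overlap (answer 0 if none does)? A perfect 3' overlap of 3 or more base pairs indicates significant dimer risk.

Last 7 bases (5'→3') — forward …CCCCCTG, reverse …ATCGCAG.
Reverse complement of the reverse primer's last 7 bases: CTGCGAT; its first k bases are the reverse complement of the reverse primer's last k bases, so a perfect k-base overlap needs the forward primer's last k bases to equal them.
Comparing (forward last k vs required): k=1: G vs C ✗; k=2: TG vs CT ✗; k=3: CTG vs CTG ✓; k=4: CCTG vs CTGC ✗; k=5: CCCTG vs CTGCG ✗; k=6: CCCCTG vs CTGCGA ✗; k=7: CCCCCTG vs CTGCGAT ✗.
Only k = 3 is perfect, so the longest perfect 3' overlap is 3.

Longest perfect overlap: 3 complementary base pairs; significant dimer risk (threshold 3).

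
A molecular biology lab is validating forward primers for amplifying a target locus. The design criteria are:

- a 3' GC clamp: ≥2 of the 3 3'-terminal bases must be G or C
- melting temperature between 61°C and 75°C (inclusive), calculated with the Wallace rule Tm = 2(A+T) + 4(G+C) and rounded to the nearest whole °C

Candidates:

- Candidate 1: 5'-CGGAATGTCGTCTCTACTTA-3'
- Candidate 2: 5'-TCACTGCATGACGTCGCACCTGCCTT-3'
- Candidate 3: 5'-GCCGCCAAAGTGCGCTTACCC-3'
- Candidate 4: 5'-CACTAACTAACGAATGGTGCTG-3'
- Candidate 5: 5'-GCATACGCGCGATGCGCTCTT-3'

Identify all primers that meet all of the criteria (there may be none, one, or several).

Candidate 3 and Candidate 4.

Candidate 1 (20 nt, A=4 T=7 G=4 C=5): 3' end TTA has 0 G/C, need ≥2 ✗; Tm = 2·11 + 4·9 = 58°C, outside 61–75°C ✗ — fails.
Candidate 2 (26 nt, A=4 T=7 G=5 C=10): 3' end CTT has 1 G/C, need ≥2 ✗; Tm = 2·11 + 4·15 = 82°C, outside 61–75°C ✗ — fails.
Candidate 3 (21 nt, A=4 T=3 G=5 C=9): 3' end CCC has 3 G/C ✓; Tm = 2·7 + 4·14 = 70°C ✓ — passes.
Candidate 4 (22 nt, A=7 T=5 G=5 C=5): 3' end CTG has 2 G/C ✓; Tm = 2·12 + 4·10 = 64°C ✓ — passes.
Candidate 5 (21 nt, A=3 T=5 G=6 C=7): 3' end CTT has 1 G/C, need ≥2 ✗; Tm = 2·8 + 4·13 = 68°C ✓ — fails.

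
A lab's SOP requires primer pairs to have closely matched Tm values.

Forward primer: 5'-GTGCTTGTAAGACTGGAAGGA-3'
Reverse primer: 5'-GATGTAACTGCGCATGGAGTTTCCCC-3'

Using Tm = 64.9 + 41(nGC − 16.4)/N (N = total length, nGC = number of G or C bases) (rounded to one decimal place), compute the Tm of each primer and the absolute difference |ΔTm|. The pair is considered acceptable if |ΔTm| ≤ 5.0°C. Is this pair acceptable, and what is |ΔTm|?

|ΔTm| = 8.7°C; the pair is not acceptable.

Forward: G+C = 10, N = 21 → Tm = 64.9 + 41·(10 − 16.4)/21 = 52.4°C.
Reverse: G+C = 14, N = 26 → Tm = 64.9 + 41·(14 − 16.4)/26 = 61.1°C.
|ΔTm| = |52.4 − 61.1| = 8.7°C, > 5.0°C.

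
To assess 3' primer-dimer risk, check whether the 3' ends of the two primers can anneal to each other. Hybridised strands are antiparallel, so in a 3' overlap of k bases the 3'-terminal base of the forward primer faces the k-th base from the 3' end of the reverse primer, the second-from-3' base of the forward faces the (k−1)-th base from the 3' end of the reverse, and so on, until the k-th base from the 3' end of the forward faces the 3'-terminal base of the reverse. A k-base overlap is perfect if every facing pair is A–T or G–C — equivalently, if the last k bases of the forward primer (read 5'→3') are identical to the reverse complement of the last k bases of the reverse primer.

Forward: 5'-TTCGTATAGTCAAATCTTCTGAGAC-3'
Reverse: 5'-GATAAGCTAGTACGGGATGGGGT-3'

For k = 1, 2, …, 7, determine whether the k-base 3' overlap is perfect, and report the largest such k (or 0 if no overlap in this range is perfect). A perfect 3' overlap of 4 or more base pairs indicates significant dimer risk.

Last 7 bases (5'→3') — forward …CTGAGAC, reverse …ATGGGGT.
Reverse complement of the reverse primer's last 7 bases: ACCCCAT; its first k bases are the reverse complement of the reverse primer's last k bases, so a perfect k-base overlap needs the forward primer's last k bases to equal them.
Comparing (forward last k vs required): k=1: C vs A ✗; k=2: AC vs AC ✓; k=3: GAC vs ACC ✗; k=4: AGAC vs ACCC ✗; k=5: GAGAC vs ACCCC ✗; k=6: TGAGAC vs ACCCCA ✗; k=7: CTGAGAC vs ACCCCAT ✗.
Only k = 2 is perfect, so the longest perfect 3' overlap is 2.

Longest perfect overlap: 2 complementary base pairs; below the dimer-risk threshold (threshold 4).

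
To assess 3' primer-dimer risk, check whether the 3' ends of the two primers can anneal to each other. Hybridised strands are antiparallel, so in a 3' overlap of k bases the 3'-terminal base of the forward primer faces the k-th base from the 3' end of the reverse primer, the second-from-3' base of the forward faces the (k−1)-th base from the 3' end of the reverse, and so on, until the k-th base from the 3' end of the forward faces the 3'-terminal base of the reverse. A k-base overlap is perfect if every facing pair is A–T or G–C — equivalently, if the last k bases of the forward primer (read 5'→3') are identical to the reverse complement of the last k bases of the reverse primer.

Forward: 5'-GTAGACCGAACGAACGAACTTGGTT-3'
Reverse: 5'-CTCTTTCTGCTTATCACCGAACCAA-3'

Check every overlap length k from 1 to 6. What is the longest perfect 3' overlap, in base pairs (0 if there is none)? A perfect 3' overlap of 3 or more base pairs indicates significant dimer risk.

Last 6 bases (5'→3') — forward …TTGGTT, reverse …AACCAA.
Reverse complement of the reverse primer's last 6 bases: TTGGTT; its first k bases are the reverse complement of the reverse primer's last k bases, so a perfect k-base overlap needs the forward primer's last k bases to equal them.
Comparing (forward last k vs required): k=1: T vs T ✓; k=2: TT vs TT ✓; k=3: GTT vs TTG ✗; k=4: GGTT vs TTGG ✗; k=5: TGGTT vs TTGGT ✗; k=6: TTGGTT vs TTGGTT ✓.
Perfect overlaps at k = 1, 2, 6; the largest is 6.

Longest perfect overlap: 6 complementary base pairs; significant dimer risk (threshold 3).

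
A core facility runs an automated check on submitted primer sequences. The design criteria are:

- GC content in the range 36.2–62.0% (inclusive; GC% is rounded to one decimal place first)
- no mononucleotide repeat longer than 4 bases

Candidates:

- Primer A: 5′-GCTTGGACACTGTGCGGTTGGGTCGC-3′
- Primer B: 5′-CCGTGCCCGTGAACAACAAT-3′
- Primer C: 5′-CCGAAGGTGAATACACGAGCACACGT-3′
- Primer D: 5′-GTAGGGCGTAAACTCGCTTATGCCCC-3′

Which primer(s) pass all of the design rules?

Primer A (26 nt, A=2 T=7 G=11 C=6): GC 17/26 = 65.4%, outside 36.2–62.0% ✗; longest run = 3 ✓ — fails.
Primer B (20 nt, A=6 T=3 G=4 C=7): GC 11/20 = 55.0% ✓; longest run = 3 ✓ — passes.
Primer C (26 nt, A=9 T=3 G=7 C=7): GC 14/26 = 53.8% ✓; longest run = 2 ✓ — passes.
Primer D (26 nt, A=5 T=6 G=7 C=8): GC 15/26 = 57.7% ✓; longest run = 4 ✓ — passes.

Primer B, Primer C and Primer D.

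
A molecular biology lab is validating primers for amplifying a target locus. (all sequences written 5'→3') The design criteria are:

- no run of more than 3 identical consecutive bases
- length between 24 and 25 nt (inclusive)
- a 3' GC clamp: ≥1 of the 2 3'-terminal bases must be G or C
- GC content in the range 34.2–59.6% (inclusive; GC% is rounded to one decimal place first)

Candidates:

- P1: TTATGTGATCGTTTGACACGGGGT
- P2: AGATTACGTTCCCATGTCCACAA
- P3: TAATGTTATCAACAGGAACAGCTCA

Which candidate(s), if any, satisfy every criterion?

P3 only.

P1 (24 nt, A=4 T=9 G=8 C=3): longest run = 4, exceeds 3 ✗; length 24 ✓; 3' end GT has 1 G/C ✓; GC 11/24 = 45.8% ✓ — fails.
P2 (23 nt, A=7 T=6 G=3 C=7): longest run = 3 ✓; length 23, outside 24–25 ✗; 3' end AA has 0 G/C, need ≥1 ✗; GC 10/23 = 43.5% ✓ — fails.
P3 (25 nt, A=10 T=6 G=4 C=5): longest run = 2 ✓; length 25 ✓; 3' end CA has 1 G/C ✓; GC 9/25 = 36.0% ✓ — passes.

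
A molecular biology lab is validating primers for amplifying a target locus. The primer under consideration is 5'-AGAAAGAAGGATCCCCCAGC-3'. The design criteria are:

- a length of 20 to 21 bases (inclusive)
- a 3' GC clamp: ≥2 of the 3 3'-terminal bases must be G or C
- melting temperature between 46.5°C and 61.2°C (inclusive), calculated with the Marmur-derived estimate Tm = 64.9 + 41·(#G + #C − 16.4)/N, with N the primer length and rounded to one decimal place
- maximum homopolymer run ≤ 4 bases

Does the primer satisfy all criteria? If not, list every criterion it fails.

Fails: homopolymer run.

Base counts: A=8, T=1, G=5, C=6 (length 20).
length: length 20 ✓
GC clamp: 3' end AGC has 2 G/C ✓
Tm: Tm = 64.9 + 41·(11 − 16.4)/20 = 53.8°C ✓
homopolymer run: longest run = 5, exceeds 4 ✗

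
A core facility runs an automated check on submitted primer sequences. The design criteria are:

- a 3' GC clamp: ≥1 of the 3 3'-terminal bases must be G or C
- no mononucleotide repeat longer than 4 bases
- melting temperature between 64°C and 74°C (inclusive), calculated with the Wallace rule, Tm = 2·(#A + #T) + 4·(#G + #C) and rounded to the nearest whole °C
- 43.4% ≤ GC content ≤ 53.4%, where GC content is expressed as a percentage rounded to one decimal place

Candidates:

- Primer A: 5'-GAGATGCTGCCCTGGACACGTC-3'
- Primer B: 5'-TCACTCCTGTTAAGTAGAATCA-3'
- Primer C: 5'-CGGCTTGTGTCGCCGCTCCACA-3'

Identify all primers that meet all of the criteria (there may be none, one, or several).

Primer A (22 nt, A=4 T=4 G=7 C=7): 3' end GTC has 2 G/C ✓; longest run = 3 ✓; Tm = 2·8 + 4·14 = 72°C ✓; GC 14/22 = 63.6%, outside 43.4–53.4% ✗ — fails.
Primer B (22 nt, A=7 T=7 G=3 C=5): 3' end TCA has 1 G/C ✓; longest run = 2 ✓; Tm = 2·14 + 4·8 = 60°C, outside 64–74°C ✗; GC 8/22 = 36.4%, outside 43.4–53.4% ✗ — fails.
Primer C (22 nt, A=2 T=5 G=6 C=9): 3' end ACA has 1 G/C ✓; longest run = 2 ✓; Tm = 2·7 + 4·15 = 74°C ✓; GC 15/22 = 68.2%, outside 43.4–53.4% ✗ — fails.

None of the candidates satisfy all criteria.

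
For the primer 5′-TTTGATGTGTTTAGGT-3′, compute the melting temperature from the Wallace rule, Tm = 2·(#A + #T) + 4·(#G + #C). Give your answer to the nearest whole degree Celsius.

Base counts: A=2, T=9, G=5, C=0 (length 16).
Tm = 2·(2+9) + 4·(5+0) = 2·11 + 4·5 = 22 + 20 = 42°C.

42°C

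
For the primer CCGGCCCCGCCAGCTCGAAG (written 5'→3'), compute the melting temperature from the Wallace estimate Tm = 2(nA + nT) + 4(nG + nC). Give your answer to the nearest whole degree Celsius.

Base counts: A=3, T=1, G=6, C=10 (length 20).
Tm = 2·(3+1) + 4·(6+10) = 2·4 + 4·16 = 8 + 64 = 72°C.

72°C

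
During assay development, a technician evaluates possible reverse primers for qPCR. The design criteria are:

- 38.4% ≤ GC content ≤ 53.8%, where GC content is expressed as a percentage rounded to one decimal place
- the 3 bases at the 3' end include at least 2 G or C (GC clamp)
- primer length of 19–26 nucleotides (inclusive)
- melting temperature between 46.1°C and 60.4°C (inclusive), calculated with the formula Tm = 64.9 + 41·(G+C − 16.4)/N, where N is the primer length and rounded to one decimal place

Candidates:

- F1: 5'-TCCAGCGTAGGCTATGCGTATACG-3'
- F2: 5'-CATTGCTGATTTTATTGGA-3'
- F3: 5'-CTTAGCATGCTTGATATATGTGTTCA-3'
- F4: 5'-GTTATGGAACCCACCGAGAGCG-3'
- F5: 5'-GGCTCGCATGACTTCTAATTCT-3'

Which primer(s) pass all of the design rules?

F1 (24 nt, A=5 T=6 G=7 C=6): GC 13/24 = 54.2%, outside 38.4–53.8% ✗; 3' end ACG has 2 G/C ✓; length 24 ✓; Tm = 64.9 + 41·(13 − 16.4)/24 = 59.1°C ✓ — fails.
F2 (19 nt, A=4 T=9 G=4 C=2): GC 6/19 = 31.6%, outside 38.4–53.8% ✗; 3' end GGA has 2 G/C ✓; length 19 ✓; Tm = 64.9 + 41·(6 − 16.4)/19 = 42.5°C, outside 46.1–60.4°C ✗ — fails.
F3 (26 nt, A=6 T=11 G=5 C=4): GC 9/26 = 34.6%, outside 38.4–53.8% ✗; 3' end TCA has 1 G/C, need ≥2 ✗; length 26 ✓; Tm = 64.9 + 41·(9 − 16.4)/26 = 53.2°C ✓ — fails.
F4 (22 nt, A=6 T=3 G=7 C=6): GC 13/22 = 59.1%, outside 38.4–53.8% ✗; 3' end GCG has 3 G/C ✓; length 22 ✓; Tm = 64.9 + 41·(13 − 16.4)/22 = 58.6°C ✓ — fails.
F5 (22 nt, A=4 T=8 G=4 C=6): GC 10/22 = 45.5% ✓; 3' end TCT has 1 G/C, need ≥2 ✗; length 22 ✓; Tm = 64.9 + 41·(10 − 16.4)/22 = 53.0°C ✓ — fails.

None of the candidates satisfy all criteria.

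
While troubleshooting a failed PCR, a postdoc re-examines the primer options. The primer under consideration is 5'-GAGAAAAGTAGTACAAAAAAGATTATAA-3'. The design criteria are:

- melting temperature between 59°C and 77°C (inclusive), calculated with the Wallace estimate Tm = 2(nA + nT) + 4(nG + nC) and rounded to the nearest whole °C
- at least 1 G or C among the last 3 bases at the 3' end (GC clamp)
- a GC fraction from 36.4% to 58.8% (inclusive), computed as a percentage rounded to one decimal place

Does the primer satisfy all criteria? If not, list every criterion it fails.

Base counts: A=17, T=5, G=5, C=1 (length 28).
Tm: Tm = 2·22 + 4·6 = 68°C ✓
GC clamp: 3' end TAA has 0 G/C, need ≥1 ✗
GC content: GC 6/28 = 21.4%, outside 36.4–58.8% ✗

Fails: GC clamp, GC content.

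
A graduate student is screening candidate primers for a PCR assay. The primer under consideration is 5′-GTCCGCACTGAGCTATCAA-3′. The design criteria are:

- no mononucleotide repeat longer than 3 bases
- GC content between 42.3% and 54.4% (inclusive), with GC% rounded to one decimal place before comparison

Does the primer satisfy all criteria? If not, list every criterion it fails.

Base counts: A=5, T=4, G=4, C=6 (length 19).
homopolymer run: longest run = 2 ✓
GC content: GC 10/19 = 52.6% ✓

Meets all criteria.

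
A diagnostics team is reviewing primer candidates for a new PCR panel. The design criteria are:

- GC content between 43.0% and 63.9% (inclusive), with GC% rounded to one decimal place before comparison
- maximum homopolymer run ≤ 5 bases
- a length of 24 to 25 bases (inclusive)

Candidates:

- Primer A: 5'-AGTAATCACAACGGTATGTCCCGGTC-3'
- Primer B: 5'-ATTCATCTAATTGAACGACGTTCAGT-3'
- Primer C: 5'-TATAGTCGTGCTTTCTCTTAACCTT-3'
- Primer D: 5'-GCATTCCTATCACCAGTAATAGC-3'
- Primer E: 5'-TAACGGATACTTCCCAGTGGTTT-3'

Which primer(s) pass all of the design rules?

None of the candidates satisfy all criteria.

Primer A (26 nt, A=7 T=6 G=6 C=7): GC 13/26 = 50.0% ✓; longest run = 3 ✓; length 26, outside 24–25 ✗ — fails.
Primer B (26 nt, A=8 T=9 G=4 C=5): GC 9/26 = 34.6%, outside 43.0–63.9% ✗; longest run = 2 ✓; length 26, outside 24–25 ✗ — fails.
Primer C (25 nt, A=4 T=12 G=3 C=6): GC 9/25 = 36.0%, outside 43.0–63.9% ✗; longest run = 3 ✓; length 25 ✓ — fails.
Primer D (23 nt, A=7 T=6 G=3 C=7): GC 10/23 = 43.5% ✓; longest run = 2 ✓; length 23, outside 24–25 ✗ — fails.
Primer E (23 nt, A=5 T=8 G=5 C=5): GC 10/23 = 43.5% ✓; longest run = 3 ✓; length 23, outside 24–25 ✗ — fails.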